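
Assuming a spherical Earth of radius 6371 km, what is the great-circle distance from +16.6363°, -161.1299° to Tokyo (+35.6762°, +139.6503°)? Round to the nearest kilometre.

6180 km

Δλ = 139.6503 − -161.1299 = 300.7802°; wrapped into (−180°, 180°]: -59.2198°.
Δφ = 35.6762 − 16.6363 = 19.0399°.
a = sin²(Δφ/2) + cos φ₁ · cos φ₂ · sin²(Δλ/2) = 0.217364.
c = 2·atan2(√a, √(1−a)) = 0.97003 rad → d = 6371·c ≈ 6180.08 km.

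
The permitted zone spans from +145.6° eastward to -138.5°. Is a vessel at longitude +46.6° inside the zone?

Band width going east from +145.6° to -138.5°: ((-138.5 − 145.6) mod 360) = 75.9°.
Offset of +46.6° east of the west edge: ((46.6 − 145.6) mod 360) = 261.0°.
261.0° > 75.9° ⇒ outside.

No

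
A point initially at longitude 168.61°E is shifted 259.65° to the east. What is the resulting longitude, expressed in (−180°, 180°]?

Start at +168.61°; shift +259.65° → +428.26°.
+428.26° lies outside (−180°, 180°]; subtract 360° → +68.26°.

68.26°E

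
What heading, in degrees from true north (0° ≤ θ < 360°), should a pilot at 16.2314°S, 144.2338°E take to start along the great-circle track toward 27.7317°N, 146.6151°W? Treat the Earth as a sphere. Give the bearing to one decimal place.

Δλ = -146.6151 − 144.2338 = -290.8489°; wrapped into (−180°, 180°]: 69.1511°.
θ = atan2( sin Δλ · cos φ₂ , cos φ₁ · sin φ₂ − sin φ₁ · cos φ₂ · cos Δλ )
  = atan2(0.82718, 0.53484) = 57.114° → normalised to [0°, 360°): 57.114°.

57.1°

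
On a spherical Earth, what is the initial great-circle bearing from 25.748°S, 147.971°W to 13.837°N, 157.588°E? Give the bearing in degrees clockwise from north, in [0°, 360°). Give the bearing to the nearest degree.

Δλ = 157.588 − -147.971 = 305.559°; wrapped into (−180°, 180°]: -54.441°.
θ = atan2( sin Δλ · cos φ₂ , cos φ₁ · sin φ₂ − sin φ₁ · cos φ₂ · cos Δλ )
  = atan2(-0.78991, 0.46071) = -59.747° → normalised to [0°, 360°): 300.253°.

300°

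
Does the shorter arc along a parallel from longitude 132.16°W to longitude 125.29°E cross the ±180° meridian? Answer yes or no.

Naïve |125.29 − -132.16| = 257.45° > 180°, so the shorter arc goes the other way round — across 180°.
Signed shortest Δλ = ((125.29 − -132.16 + 180) mod 360) − 180 = -102.55°.
Going west by 102.55° from -132.16° passes through 180° before reaching +125.29°.

Yes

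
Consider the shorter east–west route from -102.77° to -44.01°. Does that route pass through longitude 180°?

Signed shortest Δλ = ((-44.01 − -102.77 + 180) mod 360) − 180 = 58.76°.
Going east by 58.76° from -102.77° reaches -44.01° without touching 180°.

No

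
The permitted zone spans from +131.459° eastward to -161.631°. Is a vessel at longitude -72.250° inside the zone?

Band width going east from +131.459° to -161.631°: ((-161.631 − 131.459) mod 360) = 66.910°.
Offset of -72.250° east of the west edge: ((-72.250 − 131.459) mod 360) = 156.291°.
156.291° > 66.910° ⇒ outside.

No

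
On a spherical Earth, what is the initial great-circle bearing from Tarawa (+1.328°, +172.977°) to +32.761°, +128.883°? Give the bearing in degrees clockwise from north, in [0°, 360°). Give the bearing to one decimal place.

Δλ = 128.883 − 172.977 = -44.094°.
θ = atan2( sin Δλ · cos φ₂ , cos φ₁ · sin φ₂ − sin φ₁ · cos φ₂ · cos Δλ )
  = atan2(-0.58515, 0.52699) = -47.994° → normalised to [0°, 360°): 312.006°.

312.0°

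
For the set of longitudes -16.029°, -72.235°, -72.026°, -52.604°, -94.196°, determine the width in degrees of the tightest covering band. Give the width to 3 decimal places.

Sort the longitudes: -94.196°, -72.235°, -72.026°, -52.604°, -16.029°.
Eastward gaps between consecutive values (wrapping around): 21.961°, 0.209°, 19.422°, 36.575°, 281.833°.
Largest gap = 281.833° ⇒ minimal covering band is its complement: 360° − 281.833° = 78.167°.
Band runs from -94.196° eastward to -16.029°.

78.167°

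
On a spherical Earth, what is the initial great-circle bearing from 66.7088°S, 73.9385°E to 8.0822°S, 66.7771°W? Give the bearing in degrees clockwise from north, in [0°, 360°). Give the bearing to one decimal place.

219.5°

Δλ = -66.7771 − 73.9385 = -140.7156°.
θ = atan2( sin Δλ · cos φ₂ , cos φ₁ · sin φ₂ − sin φ₁ · cos φ₂ · cos Δλ )
  = atan2(-0.62688, -0.75947) = -140.463° → normalised to [0°, 360°): 219.537°.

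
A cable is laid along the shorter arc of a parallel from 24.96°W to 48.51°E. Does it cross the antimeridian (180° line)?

No

Signed shortest Δλ = ((48.51 − -24.96 + 180) mod 360) − 180 = 73.47°.
Going east by 73.47° from -24.96° reaches +48.51° without touching 180°.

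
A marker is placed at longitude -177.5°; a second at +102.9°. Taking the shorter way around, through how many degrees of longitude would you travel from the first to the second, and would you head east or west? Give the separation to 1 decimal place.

Raw difference: 102.9 − -177.5 = 280.4°.
Normalise into (−180°, 180°]: 280.4° − 360° = -79.6°.
Negative ⇒ the second point lies to the west; separation 79.6°.

79.6° west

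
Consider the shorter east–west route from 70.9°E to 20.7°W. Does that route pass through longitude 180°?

Signed shortest Δλ = ((-20.7 − 70.9 + 180) mod 360) − 180 = -91.6°.
Going west by 91.6° from +70.9° reaches -20.7° without touching 180°.

No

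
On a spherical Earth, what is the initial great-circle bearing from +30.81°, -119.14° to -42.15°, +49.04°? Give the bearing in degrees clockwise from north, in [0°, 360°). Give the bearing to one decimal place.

Δλ = 49.04 − -119.14 = 168.18°.
θ = atan2( sin Δλ · cos φ₂ , cos φ₁ · sin φ₂ − sin φ₁ · cos φ₂ · cos Δλ )
  = atan2(0.15186, -0.20468) = 143.426° → normalised to [0°, 360°): 143.426°.

143.4°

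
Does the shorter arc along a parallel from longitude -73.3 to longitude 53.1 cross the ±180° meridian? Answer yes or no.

No

Signed shortest Δλ = ((53.1 − -73.3 + 180) mod 360) − 180 = 126.4°.
Going east by 126.4° from -73.3° reaches +53.1° without touching 180°.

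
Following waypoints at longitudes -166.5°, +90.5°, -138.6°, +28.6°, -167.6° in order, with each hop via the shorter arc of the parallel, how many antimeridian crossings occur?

Leg 1: -166.5° → +90.5°, shortest Δλ = -103.0° (west) — crosses 180°.
Leg 2: +90.5° → -138.6°, shortest Δλ = 130.9° (east) — crosses 180°.
Leg 3: -138.6° → +28.6°, shortest Δλ = 167.2° (east) — does not cross 180°.
Leg 4: +28.6° → -167.6°, shortest Δλ = 163.8° (east) — crosses 180°.
Total crossings: 3.

3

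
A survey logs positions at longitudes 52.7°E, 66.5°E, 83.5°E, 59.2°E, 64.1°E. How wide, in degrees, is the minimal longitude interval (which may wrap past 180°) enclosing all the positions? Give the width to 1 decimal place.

30.8°

Sort the longitudes: +52.7°, +59.2°, +64.1°, +66.5°, +83.5°.
Eastward gaps between consecutive values (wrapping around): 6.5°, 4.9°, 2.4°, 17.0°, 329.2°.
Largest gap = 329.2° ⇒ minimal covering band is its complement: 360° − 329.2° = 30.8°.
Band runs from +52.7° eastward to +83.5°.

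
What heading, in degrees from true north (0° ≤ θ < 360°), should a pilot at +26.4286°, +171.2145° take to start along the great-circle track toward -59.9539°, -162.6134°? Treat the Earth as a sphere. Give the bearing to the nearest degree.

Δλ = -162.6134 − 171.2145 = -333.8279°; wrapped into (−180°, 180°]: 26.1721°.
θ = atan2( sin Δλ · cos φ₂ , cos φ₁ · sin φ₂ − sin φ₁ · cos φ₂ · cos Δλ )
  = atan2(0.22084, -0.97516) = 167.240° → normalised to [0°, 360°): 167.240°.

167°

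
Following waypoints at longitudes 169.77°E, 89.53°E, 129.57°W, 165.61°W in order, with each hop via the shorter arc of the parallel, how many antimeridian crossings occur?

Leg 1: +169.77° → +89.53°, shortest Δλ = -80.24° (west) — does not cross 180°.
Leg 2: +89.53° → -129.57°, shortest Δλ = 140.9° (east) — crosses 180°.
Leg 3: -129.57° → -165.61°, shortest Δλ = -36.04° (west) — does not cross 180°.
Total crossings: 1.

1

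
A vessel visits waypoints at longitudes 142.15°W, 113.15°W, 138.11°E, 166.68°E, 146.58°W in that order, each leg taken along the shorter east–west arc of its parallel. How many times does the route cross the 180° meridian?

2

Leg 1: -142.15° → -113.15°, shortest Δλ = 29.0° (east) — does not cross 180°.
Leg 2: -113.15° → +138.11°, shortest Δλ = -108.74° (west) — crosses 180°.
Leg 3: +138.11° → +166.68°, shortest Δλ = 28.57° (east) — does not cross 180°.
Leg 4: +166.68° → -146.58°, shortest Δλ = 46.74° (east) — crosses 180°.
Total crossings: 2.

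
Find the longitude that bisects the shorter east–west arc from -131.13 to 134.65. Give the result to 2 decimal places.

-178.24°

Signed shortest Δλ from -131.13° to +134.65° is -94.22°.
Midpoint longitude = -131.13° + (-94.22°)/2 = -131.13° − 47.11° = -178.24°.
(The naïve average (-131.13 + +134.65)/2 = 1.76° is on the wrong side of the globe.)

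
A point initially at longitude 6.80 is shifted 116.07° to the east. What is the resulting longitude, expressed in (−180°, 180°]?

+122.87°

Start at +6.80°; shift +116.07° → +122.87°.
+122.87° already lies in (−180°, 180°].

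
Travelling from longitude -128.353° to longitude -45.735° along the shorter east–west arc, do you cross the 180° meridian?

Signed shortest Δλ = ((-45.735 − -128.353 + 180) mod 360) − 180 = 82.618°.
Going east by 82.618° from -128.353° reaches -45.735° without touching 180°.

No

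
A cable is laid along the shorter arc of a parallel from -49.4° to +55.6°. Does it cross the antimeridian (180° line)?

Signed shortest Δλ = ((55.6 − -49.4 + 180) mod 360) − 180 = 105.0°.
Going east by 105.0° from -49.4° reaches +55.6° without touching 180°.

No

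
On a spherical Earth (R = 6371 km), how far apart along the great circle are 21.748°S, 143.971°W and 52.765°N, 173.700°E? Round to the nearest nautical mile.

Δλ = 173.700 − -143.971 = 317.671°; wrapped into (−180°, 180°]: -42.329°.
Δφ = 52.765 − -21.748 = 74.513°.
a = sin²(Δφ/2) + cos φ₁ · cos φ₂ · sin²(Δλ/2) = 0.439752.
c = 2·atan2(√a, √(1−a)) = 1.45001 rad → d = 6371·c ≈ 9237.99 km ≈ 4988.12 nmi.

4988 nmi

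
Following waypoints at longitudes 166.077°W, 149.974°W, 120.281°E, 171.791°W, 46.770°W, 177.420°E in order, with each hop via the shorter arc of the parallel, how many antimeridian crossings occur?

Leg 1: -166.077° → -149.974°, shortest Δλ = 16.103° (east) — does not cross 180°.
Leg 2: -149.974° → +120.281°, shortest Δλ = -89.745° (west) — crosses 180°.
Leg 3: +120.281° → -171.791°, shortest Δλ = 67.928° (east) — crosses 180°.
Leg 4: -171.791° → -46.770°, shortest Δλ = 125.021° (east) — does not cross 180°.
Leg 5: -46.770° → +177.420°, shortest Δλ = -135.81° (west) — crosses 180°.
Total crossings: 3.

3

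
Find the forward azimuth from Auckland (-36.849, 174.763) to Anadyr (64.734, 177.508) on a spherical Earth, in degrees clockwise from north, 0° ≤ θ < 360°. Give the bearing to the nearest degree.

1°

Δλ = 177.508 − 174.763 = 2.745°.
θ = atan2( sin Δλ · cos φ₂ , cos φ₁ · sin φ₂ − sin φ₁ · cos φ₂ · cos Δλ )
  = atan2(0.02044, 0.97934) = 1.196° → normalised to [0°, 360°): 1.196°.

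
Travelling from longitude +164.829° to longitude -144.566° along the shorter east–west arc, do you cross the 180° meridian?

Yes

Naïve |-144.566 − 164.829| = 309.395° > 180°, so the shorter arc goes the other way round — across 180°.
Signed shortest Δλ = ((-144.566 − 164.829 + 180) mod 360) − 180 = 50.605°.
Going east by 50.605° from +164.829° passes through 180° before reaching -144.566°.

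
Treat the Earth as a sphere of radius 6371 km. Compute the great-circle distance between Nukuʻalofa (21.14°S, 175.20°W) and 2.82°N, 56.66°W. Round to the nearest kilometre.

13073 km

Δλ = -56.66 − -175.20 = 118.54°.
Δφ = 2.82 − -21.14 = 23.96°.
a = sin²(Δφ/2) + cos φ₁ · cos φ₂ · sin²(Δλ/2) = 0.731411.
c = 2·atan2(√a, √(1−a)) = 2.05197 rad → d = 6371·c ≈ 13073.12 km.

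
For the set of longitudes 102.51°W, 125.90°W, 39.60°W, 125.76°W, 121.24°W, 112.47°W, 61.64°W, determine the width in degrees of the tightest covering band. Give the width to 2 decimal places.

86.30°

Sort the longitudes: -125.90°, -125.76°, -121.24°, -112.47°, -102.51°, -61.64°, -39.60°.
Eastward gaps between consecutive values (wrapping around): 0.14°, 4.52°, 8.77°, 9.96°, 40.87°, 22.04°, 273.70°.
Largest gap = 273.70° ⇒ minimal covering band is its complement: 360° − 273.70° = 86.30°.
Band runs from -125.90° eastward to -39.60°.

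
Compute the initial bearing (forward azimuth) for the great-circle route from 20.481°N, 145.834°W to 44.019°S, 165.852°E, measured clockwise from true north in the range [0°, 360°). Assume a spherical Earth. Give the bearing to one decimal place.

213.3°

Δλ = 165.852 − -145.834 = 311.686°; wrapped into (−180°, 180°]: -48.314°.
θ = atan2( sin Δλ · cos φ₂ , cos φ₁ · sin φ₂ − sin φ₁ · cos φ₂ · cos Δλ )
  = atan2(-0.53703, -0.81831) = -146.724° → normalised to [0°, 360°): 213.276°.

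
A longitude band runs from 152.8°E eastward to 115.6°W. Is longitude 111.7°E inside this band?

Band width going east from +152.8° to -115.6°: ((-115.6 − 152.8) mod 360) = 91.6°.
Offset of +111.7° east of the west edge: ((111.7 − 152.8) mod 360) = 318.9°.
318.9° > 91.6° ⇒ outside.

No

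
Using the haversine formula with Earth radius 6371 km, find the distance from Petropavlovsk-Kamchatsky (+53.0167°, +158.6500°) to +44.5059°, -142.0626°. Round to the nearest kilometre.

Δλ = -142.0626 − 158.6500 = -300.7126°; wrapped into (−180°, 180°]: 59.2874°.
Δφ = 44.5059 − 53.0167 = -8.5108°.
a = sin²(Δφ/2) + cos φ₁ · cos φ₂ · sin²(Δλ/2) = 0.110463.
c = 2·atan2(√a, √(1−a)) = 0.67761 rad → d = 6371·c ≈ 4317.04 km.

4317 km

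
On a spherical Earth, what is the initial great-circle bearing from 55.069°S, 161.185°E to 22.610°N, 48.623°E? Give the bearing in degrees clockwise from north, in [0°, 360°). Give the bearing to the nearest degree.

265°

Δλ = 48.623 − 161.185 = -112.562°.
θ = atan2( sin Δλ · cos φ₂ , cos φ₁ · sin φ₂ − sin φ₁ · cos φ₂ · cos Δλ )
  = atan2(-0.85249, -0.07025) = -94.711° → normalised to [0°, 360°): 265.289°.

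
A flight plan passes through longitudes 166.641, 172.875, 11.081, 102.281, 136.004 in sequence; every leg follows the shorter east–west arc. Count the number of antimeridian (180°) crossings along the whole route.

Leg 1: +166.641° → +172.875°, shortest Δλ = 6.234° (east) — does not cross 180°.
Leg 2: +172.875° → +11.081°, shortest Δλ = -161.794° (west) — does not cross 180°.
Leg 3: +11.081° → +102.281°, shortest Δλ = 91.2° (east) — does not cross 180°.
Leg 4: +102.281° → +136.004°, shortest Δλ = 33.723° (east) — does not cross 180°.
Total crossings: 0.

0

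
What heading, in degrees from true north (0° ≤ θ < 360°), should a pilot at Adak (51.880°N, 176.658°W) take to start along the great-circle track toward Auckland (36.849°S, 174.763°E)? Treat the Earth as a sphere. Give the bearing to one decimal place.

Δλ = 174.763 − -176.658 = 351.421°; wrapped into (−180°, 180°]: -8.579°.
θ = atan2( sin Δλ · cos φ₂ , cos φ₁ · sin φ₂ − sin φ₁ · cos φ₂ · cos Δλ )
  = atan2(-0.11937, -0.99271) = -173.143° → normalised to [0°, 360°): 186.857°.

186.9°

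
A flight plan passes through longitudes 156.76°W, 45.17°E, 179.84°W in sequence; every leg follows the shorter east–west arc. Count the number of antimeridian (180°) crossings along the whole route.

2

Leg 1: -156.76° → +45.17°, shortest Δλ = -158.07° (west) — crosses 180°.
Leg 2: +45.17° → -179.84°, shortest Δλ = 134.99° (east) — crosses 180°.
Total crossings: 2.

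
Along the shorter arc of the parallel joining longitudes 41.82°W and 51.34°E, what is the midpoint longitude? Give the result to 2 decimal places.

Signed shortest Δλ from -41.82° to +51.34° is +93.16°.
Midpoint longitude = -41.82° + (+93.16°)/2 = -41.82° + 46.58° = +4.76°.

4.76°E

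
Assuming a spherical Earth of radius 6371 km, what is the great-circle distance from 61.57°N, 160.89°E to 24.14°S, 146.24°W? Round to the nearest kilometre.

Δλ = -146.24 − 160.89 = -307.13°; wrapped into (−180°, 180°]: 52.87°.
Δφ = -24.14 − 61.57 = -85.71°.
a = sin²(Δφ/2) + cos φ₁ · cos φ₂ · sin²(Δλ/2) = 0.548700.
c = 2·atan2(√a, √(1−a)) = 1.66835 rad → d = 6371·c ≈ 10629.07 km.

10629 km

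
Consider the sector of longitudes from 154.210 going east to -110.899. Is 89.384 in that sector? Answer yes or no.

Band width going east from +154.210° to -110.899°: ((-110.899 − 154.210) mod 360) = 94.891°.
Offset of +89.384° east of the west edge: ((89.384 − 154.210) mod 360) = 295.174°.
295.174° > 94.891° ⇒ outside.

No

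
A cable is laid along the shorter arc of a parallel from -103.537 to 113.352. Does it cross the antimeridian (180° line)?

Naïve |113.352 − -103.537| = 216.889° > 180°, so the shorter arc goes the other way round — across 180°.
Signed shortest Δλ = ((113.352 − -103.537 + 180) mod 360) − 180 = -143.111°.
Going west by 143.111° from -103.537° passes through 180° before reaching +113.352°.

Yes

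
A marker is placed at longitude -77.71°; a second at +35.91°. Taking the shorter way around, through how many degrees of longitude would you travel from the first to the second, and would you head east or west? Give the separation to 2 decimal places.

Raw difference: 35.91 − -77.71 = 113.62°.
Normalise into (−180°, 180°]: 113.62° stays 113.62°.
Positive ⇒ the second point lies to the east; separation 113.62°.

113.62° east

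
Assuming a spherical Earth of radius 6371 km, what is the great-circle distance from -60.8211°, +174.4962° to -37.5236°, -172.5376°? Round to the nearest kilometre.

2745 km

Δλ = -172.5376 − 174.4962 = -347.0338°; wrapped into (−180°, 180°]: 12.9662°.
Δφ = -37.5236 − -60.8211 = 23.2975°.
a = sin²(Δφ/2) + cos φ₁ · cos φ₂ · sin²(Δλ/2) = 0.045698.
c = 2·atan2(√a, √(1−a)) = 0.43087 rad → d = 6371·c ≈ 2745.04 km.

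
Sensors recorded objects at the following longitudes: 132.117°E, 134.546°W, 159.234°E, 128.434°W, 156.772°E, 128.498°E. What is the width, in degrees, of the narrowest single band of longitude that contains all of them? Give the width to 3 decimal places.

103.068°

Sort the longitudes: -134.546°, -128.434°, +128.498°, +132.117°, +156.772°, +159.234°.
Eastward gaps between consecutive values (wrapping around): 6.112°, 256.932°, 3.619°, 24.655°, 2.462°, 66.220°.
Largest gap = 256.932° ⇒ minimal covering band is its complement: 360° − 256.932° = 103.068°.
Band runs from +128.498° eastward to -128.434°, crossing the antimeridian.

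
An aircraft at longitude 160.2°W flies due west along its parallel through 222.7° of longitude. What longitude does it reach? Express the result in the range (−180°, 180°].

22.9°W

Start at -160.2°; shift −222.7° → -382.9°.
-382.9° lies outside (−180°, 180°]; add 360° → -22.9°.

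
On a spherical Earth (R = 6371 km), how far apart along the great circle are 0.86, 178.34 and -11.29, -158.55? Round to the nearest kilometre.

2889 km

Δλ = -158.55 − 178.34 = -336.89°; wrapped into (−180°, 180°]: 23.11°.
Δφ = -11.29 − 0.86 = -12.15°.
a = sin²(Δφ/2) + cos φ₁ · cos φ₂ · sin²(Δλ/2) = 0.050543.
c = 2·atan2(√a, √(1−a)) = 0.45351 rad → d = 6371·c ≈ 2889.31 km.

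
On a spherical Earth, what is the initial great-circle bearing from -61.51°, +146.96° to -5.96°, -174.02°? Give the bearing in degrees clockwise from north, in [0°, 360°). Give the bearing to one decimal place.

44.8°

Δλ = -174.02 − 146.96 = -320.98°; wrapped into (−180°, 180°]: 39.02°.
θ = atan2( sin Δλ · cos φ₂ , cos φ₁ · sin φ₂ − sin φ₁ · cos φ₂ · cos Δλ )
  = atan2(0.62619, 0.62962) = 44.843° → normalised to [0°, 360°): 44.843°.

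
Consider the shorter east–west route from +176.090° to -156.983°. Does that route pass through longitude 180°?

Naïve |-156.983 − 176.090| = 333.073° > 180°, so the shorter arc goes the other way round — across 180°.
Signed shortest Δλ = ((-156.983 − 176.090 + 180) mod 360) − 180 = 26.927°.
Going east by 26.927° from +176.090° passes through 180° before reaching -156.983°.

Yes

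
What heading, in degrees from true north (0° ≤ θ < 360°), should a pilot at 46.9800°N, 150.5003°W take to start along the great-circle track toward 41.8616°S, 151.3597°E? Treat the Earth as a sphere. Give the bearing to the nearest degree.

Δλ = 151.3597 − -150.5003 = 301.8600°; wrapped into (−180°, 180°]: -58.1400°.
θ = atan2( sin Δλ · cos φ₂ , cos φ₁ · sin φ₂ − sin φ₁ · cos φ₂ · cos Δλ )
  = atan2(-0.63255, -0.74271) = -139.579° → normalised to [0°, 360°): 220.421°.

220°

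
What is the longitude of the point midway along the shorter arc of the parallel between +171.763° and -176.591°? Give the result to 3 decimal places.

+177.586°

Signed shortest Δλ from +171.763° to -176.591° is +11.646°.
Midpoint longitude = +171.763° + (+11.646°)/2 = +171.763° + 5.823° = +177.586°.
(The naïve average (+171.763 + -176.591)/2 = -2.414° is on the wrong side of the globe.)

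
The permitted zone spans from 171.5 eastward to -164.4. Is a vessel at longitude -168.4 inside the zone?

Band width going east from +171.5° to -164.4°: ((-164.4 − 171.5) mod 360) = 24.1°.
Offset of -168.4° east of the west edge: ((-168.4 − 171.5) mod 360) = 20.1°.
20.1° ≤ 24.1° ⇒ inside.

Yes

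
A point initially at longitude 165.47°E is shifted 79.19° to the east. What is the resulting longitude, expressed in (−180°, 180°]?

115.34°W

Start at +165.47°; shift +79.19° → +244.66°.
+244.66° lies outside (−180°, 180°]; subtract 360° → -115.34°.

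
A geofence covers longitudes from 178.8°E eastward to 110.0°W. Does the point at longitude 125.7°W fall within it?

Band width going east from +178.8° to -110.0°: ((-110.0 − 178.8) mod 360) = 71.2°.
Offset of -125.7° east of the west edge: ((-125.7 − 178.8) mod 360) = 55.5°.
55.5° ≤ 71.2° ⇒ inside.

Yes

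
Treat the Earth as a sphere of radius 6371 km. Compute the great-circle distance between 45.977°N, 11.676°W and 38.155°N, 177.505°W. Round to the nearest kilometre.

Δλ = -177.505 − -11.676 = -165.829°.
Δφ = 38.155 − 45.977 = -7.822°.
a = sin²(Δφ/2) + cos φ₁ · cos φ₂ · sin²(Δλ/2) = 0.542804.
c = 2·atan2(√a, √(1−a)) = 1.65651 rad → d = 6371·c ≈ 10553.62 km.

10554 km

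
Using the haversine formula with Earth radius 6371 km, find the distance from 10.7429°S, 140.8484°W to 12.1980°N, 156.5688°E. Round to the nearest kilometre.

7366 km

Δλ = 156.5688 − -140.8484 = 297.4172°; wrapped into (−180°, 180°]: -62.5828°.
Δφ = 12.1980 − -10.7429 = 22.9409°.
a = sin²(Δφ/2) + cos φ₁ · cos φ₂ · sin²(Δλ/2) = 0.298601.
c = 2·atan2(√a, √(1−a)) = 1.15623 rad → d = 6371·c ≈ 7366.31 km.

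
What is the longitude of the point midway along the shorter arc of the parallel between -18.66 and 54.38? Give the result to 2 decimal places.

Signed shortest Δλ from -18.66° to +54.38° is +73.04°.
Midpoint longitude = -18.66° + (+73.04°)/2 = -18.66° + 36.52° = +17.86°.

+17.86°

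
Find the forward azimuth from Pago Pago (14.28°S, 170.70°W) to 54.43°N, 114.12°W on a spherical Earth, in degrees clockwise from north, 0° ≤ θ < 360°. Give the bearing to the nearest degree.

Δλ = -114.12 − -170.70 = 56.58°.
θ = atan2( sin Δλ · cos φ₂ , cos φ₁ · sin φ₂ − sin φ₁ · cos φ₂ · cos Δλ )
  = atan2(0.48552, 0.86730) = 29.240° → normalised to [0°, 360°): 29.240°.

29°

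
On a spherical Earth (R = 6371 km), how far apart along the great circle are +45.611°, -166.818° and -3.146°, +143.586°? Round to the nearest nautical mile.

3937 nmi

Δλ = 143.586 − -166.818 = 310.404°; wrapped into (−180°, 180°]: -49.596°.
Δφ = -3.146 − 45.611 = -48.757°.
a = sin²(Δφ/2) + cos φ₁ · cos φ₂ · sin²(Δλ/2) = 0.293244.
c = 2·atan2(√a, √(1−a)) = 1.14449 rad → d = 6371·c ≈ 7291.53 km ≈ 3937.11 nmi.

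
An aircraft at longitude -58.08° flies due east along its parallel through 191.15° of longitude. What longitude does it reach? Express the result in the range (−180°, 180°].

+133.07°

Start at -58.08°; shift +191.15° → +133.07°.
+133.07° already lies in (−180°, 180°].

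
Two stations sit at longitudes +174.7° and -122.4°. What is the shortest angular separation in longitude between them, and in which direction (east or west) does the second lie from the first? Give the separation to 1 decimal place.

Raw difference: -122.4 − 174.7 = -297.1°.
Normalise into (−180°, 180°]: -297.1° + 360° = 62.9°.
Positive ⇒ the second point lies to the east; separation 62.9°.

62.9° east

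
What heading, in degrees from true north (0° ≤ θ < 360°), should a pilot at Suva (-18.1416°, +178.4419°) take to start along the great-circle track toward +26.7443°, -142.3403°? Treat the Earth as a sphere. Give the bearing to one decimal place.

Δλ = -142.3403 − 178.4419 = -320.7822°; wrapped into (−180°, 180°]: 39.2178°.
θ = atan2( sin Δλ · cos φ₂ , cos φ₁ · sin φ₂ − sin φ₁ · cos φ₂ · cos Δλ )
  = atan2(0.56463, 0.64306) = 41.284° → normalised to [0°, 360°): 41.284°.

41.3°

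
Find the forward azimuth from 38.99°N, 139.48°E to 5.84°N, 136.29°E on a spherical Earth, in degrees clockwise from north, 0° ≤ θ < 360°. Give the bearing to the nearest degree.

186°

Δλ = 136.29 − 139.48 = -3.19°.
θ = atan2( sin Δλ · cos φ₂ , cos φ₁ · sin φ₂ − sin φ₁ · cos φ₂ · cos Δλ )
  = atan2(-0.05536, -0.54586) = -174.209° → normalised to [0°, 360°): 185.791°.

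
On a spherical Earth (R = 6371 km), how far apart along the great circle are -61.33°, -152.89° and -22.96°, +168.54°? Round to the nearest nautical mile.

2795 nmi

Δλ = 168.54 − -152.89 = 321.43°; wrapped into (−180°, 180°]: -38.57°.
Δφ = -22.96 − -61.33 = 38.37°.
a = sin²(Δφ/2) + cos φ₁ · cos φ₂ · sin²(Δλ/2) = 0.156176.
c = 2·atan2(√a, √(1−a)) = 0.81255 rad → d = 6371·c ≈ 5176.77 km ≈ 2795.23 nmi.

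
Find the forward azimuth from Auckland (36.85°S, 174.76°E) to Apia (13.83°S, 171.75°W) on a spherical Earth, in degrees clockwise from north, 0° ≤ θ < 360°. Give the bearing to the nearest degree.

31°

Δλ = -171.75 − 174.76 = -346.51°; wrapped into (−180°, 180°]: 13.49°.
θ = atan2( sin Δλ · cos φ₂ , cos φ₁ · sin φ₂ − sin φ₁ · cos φ₂ · cos Δλ )
  = atan2(0.22651, 0.37499) = 31.134° → normalised to [0°, 360°): 31.134°.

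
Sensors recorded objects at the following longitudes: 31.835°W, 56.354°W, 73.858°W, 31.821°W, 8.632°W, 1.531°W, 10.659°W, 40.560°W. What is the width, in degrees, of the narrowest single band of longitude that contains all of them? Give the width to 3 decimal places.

Sort the longitudes: -73.858°, -56.354°, -40.560°, -31.835°, -31.821°, -10.659°, -8.632°, -1.531°.
Eastward gaps between consecutive values (wrapping around): 17.504°, 15.794°, 8.725°, 0.014°, 21.162°, 2.027°, 7.101°, 287.673°.
Largest gap = 287.673° ⇒ minimal covering band is its complement: 360° − 287.673° = 72.327°.
Band runs from -73.858° eastward to -1.531°.

72.327°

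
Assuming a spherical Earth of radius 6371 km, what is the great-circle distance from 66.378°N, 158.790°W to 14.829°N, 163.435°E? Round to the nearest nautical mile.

3439 nmi

Δλ = 163.435 − -158.790 = 322.225°; wrapped into (−180°, 180°]: -37.775°.
Δφ = 14.829 − 66.378 = -51.549°.
a = sin²(Δφ/2) + cos φ₁ · cos φ₂ · sin²(Δλ/2) = 0.229668.
c = 2·atan2(√a, √(1−a)) = 0.99957 rad → d = 6371·c ≈ 6368.26 km ≈ 3438.59 nmi.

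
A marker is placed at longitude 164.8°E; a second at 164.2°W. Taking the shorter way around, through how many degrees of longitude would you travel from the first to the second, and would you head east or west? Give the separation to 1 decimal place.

Raw difference: -164.2 − 164.8 = -329.0°.
Normalise into (−180°, 180°]: -329.0° + 360° = 31.0°.
Positive ⇒ the second point lies to the east; separation 31.0°.

31.0° east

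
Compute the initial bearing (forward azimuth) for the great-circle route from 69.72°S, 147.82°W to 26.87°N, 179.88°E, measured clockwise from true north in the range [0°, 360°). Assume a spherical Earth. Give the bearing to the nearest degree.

Δλ = 179.88 − -147.82 = 327.70°; wrapped into (−180°, 180°]: -32.30°.
θ = atan2( sin Δλ · cos φ₂ , cos φ₁ · sin φ₂ − sin φ₁ · cos φ₂ · cos Δλ )
  = atan2(-0.47666, 0.86392) = -28.887° → normalised to [0°, 360°): 331.113°.

331°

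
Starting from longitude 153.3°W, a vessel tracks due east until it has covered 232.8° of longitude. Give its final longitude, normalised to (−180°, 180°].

79.5°E

Start at -153.3°; shift +232.8° → +79.5°.
+79.5° already lies in (−180°, 180°].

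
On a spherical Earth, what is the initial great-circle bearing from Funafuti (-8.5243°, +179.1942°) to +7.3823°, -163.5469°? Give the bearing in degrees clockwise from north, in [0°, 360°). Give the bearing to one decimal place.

47.7°

Δλ = -163.5469 − 179.1942 = -342.7411°; wrapped into (−180°, 180°]: 17.2589°.
θ = atan2( sin Δλ · cos φ₂ , cos φ₁ · sin φ₂ − sin φ₁ · cos φ₂ · cos Δλ )
  = atan2(0.29423, 0.26745) = 47.730° → normalised to [0°, 360°): 47.730°.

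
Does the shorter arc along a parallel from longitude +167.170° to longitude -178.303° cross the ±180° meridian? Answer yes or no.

Yes

Naïve |-178.303 − 167.170| = 345.473° > 180°, so the shorter arc goes the other way round — across 180°.
Signed shortest Δλ = ((-178.303 − 167.170 + 180) mod 360) − 180 = 14.527°.
Going east by 14.527° from +167.170° passes through 180° before reaching -178.303°.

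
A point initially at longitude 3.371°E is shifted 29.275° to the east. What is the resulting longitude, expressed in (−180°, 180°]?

Start at +3.371°; shift +29.275° → +32.646°.
+32.646° already lies in (−180°, 180°].

32.646°E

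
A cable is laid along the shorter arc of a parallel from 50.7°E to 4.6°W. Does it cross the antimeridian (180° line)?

Signed shortest Δλ = ((-4.6 − 50.7 + 180) mod 360) − 180 = -55.3°.
Going west by 55.3° from +50.7° reaches -4.6° without touching 180°.

No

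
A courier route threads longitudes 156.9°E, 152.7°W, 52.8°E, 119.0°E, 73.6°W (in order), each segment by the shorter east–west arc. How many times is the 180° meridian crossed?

3

Leg 1: +156.9° → -152.7°, shortest Δλ = 50.4° (east) — crosses 180°.
Leg 2: -152.7° → +52.8°, shortest Δλ = -154.5° (west) — crosses 180°.
Leg 3: +52.8° → +119.0°, shortest Δλ = 66.2° (east) — does not cross 180°.
Leg 4: +119.0° → -73.6°, shortest Δλ = 167.4° (east) — crosses 180°.
Total crossings: 3.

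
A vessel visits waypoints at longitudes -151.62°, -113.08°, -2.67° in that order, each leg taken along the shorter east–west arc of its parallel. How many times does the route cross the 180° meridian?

Leg 1: -151.62° → -113.08°, shortest Δλ = 38.54° (east) — does not cross 180°.
Leg 2: -113.08° → -2.67°, shortest Δλ = 110.41° (east) — does not cross 180°.
Total crossings: 0.

0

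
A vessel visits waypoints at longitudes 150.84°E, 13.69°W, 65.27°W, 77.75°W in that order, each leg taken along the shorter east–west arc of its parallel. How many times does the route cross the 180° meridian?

0

Leg 1: +150.84° → -13.69°, shortest Δλ = -164.53° (west) — does not cross 180°.
Leg 2: -13.69° → -65.27°, shortest Δλ = -51.58° (west) — does not cross 180°.
Leg 3: -65.27° → -77.75°, shortest Δλ = -12.48° (west) — does not cross 180°.
Total crossings: 0.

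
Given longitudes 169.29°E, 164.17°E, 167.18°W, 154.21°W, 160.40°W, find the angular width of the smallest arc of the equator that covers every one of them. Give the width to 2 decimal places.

Sort the longitudes: -167.18°, -160.40°, -154.21°, +164.17°, +169.29°.
Eastward gaps between consecutive values (wrapping around): 6.78°, 6.19°, 318.38°, 5.12°, 23.53°.
Largest gap = 318.38° ⇒ minimal covering band is its complement: 360° − 318.38° = 41.62°.
Band runs from +164.17° eastward to -154.21°, crossing the antimeridian.

41.62°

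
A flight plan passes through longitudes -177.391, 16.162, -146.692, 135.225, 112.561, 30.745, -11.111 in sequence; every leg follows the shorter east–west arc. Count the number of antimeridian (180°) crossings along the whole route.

2

Leg 1: -177.391° → +16.162°, shortest Δλ = -166.447° (west) — crosses 180°.
Leg 2: +16.162° → -146.692°, shortest Δλ = -162.854° (west) — does not cross 180°.
Leg 3: -146.692° → +135.225°, shortest Δλ = -78.083° (west) — crosses 180°.
Leg 4: +135.225° → +112.561°, shortest Δλ = -22.664° (west) — does not cross 180°.
Leg 5: +112.561° → +30.745°, shortest Δλ = -81.816° (west) — does not cross 180°.
Leg 6: +30.745° → -11.111°, shortest Δλ = -41.856° (west) — does not cross 180°.
Total crossings: 2.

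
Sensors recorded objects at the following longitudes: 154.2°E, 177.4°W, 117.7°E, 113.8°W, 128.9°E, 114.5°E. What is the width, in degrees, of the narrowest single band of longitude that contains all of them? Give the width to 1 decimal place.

131.7°

Sort the longitudes: -177.4°, -113.8°, +114.5°, +117.7°, +128.9°, +154.2°.
Eastward gaps between consecutive values (wrapping around): 63.6°, 228.3°, 3.2°, 11.2°, 25.3°, 28.4°.
Largest gap = 228.3° ⇒ minimal covering band is its complement: 360° − 228.3° = 131.7°.
Band runs from +114.5° eastward to -113.8°, crossing the antimeridian.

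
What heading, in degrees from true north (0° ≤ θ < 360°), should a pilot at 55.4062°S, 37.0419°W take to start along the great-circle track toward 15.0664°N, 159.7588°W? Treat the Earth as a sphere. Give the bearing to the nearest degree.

Δλ = -159.7588 − -37.0419 = -122.7169°.
θ = atan2( sin Δλ · cos φ₂ , cos φ₁ · sin φ₂ − sin φ₁ · cos φ₂ · cos Δλ )
  = atan2(-0.81243, -0.28205) = -109.146° → normalised to [0°, 360°): 250.854°.

251°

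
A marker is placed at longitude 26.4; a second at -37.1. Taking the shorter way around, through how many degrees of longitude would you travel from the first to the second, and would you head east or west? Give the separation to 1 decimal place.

Raw difference: -37.1 − 26.4 = -63.5°.
Normalise into (−180°, 180°]: -63.5° stays -63.5°.
Negative ⇒ the second point lies to the west; separation 63.5°.

63.5° west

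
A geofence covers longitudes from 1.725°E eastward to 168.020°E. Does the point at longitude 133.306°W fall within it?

No

Band width going east from +1.725° to +168.020°: ((168.020 − 1.725) mod 360) = 166.295°.
Offset of -133.306° east of the west edge: ((-133.306 − 1.725) mod 360) = 224.969°.
224.969° > 166.295° ⇒ outside.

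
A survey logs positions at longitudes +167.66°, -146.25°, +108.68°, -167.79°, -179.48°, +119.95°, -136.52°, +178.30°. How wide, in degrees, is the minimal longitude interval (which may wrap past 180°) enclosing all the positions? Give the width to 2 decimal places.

114.80°

Sort the longitudes: -179.48°, -167.79°, -146.25°, -136.52°, +108.68°, +119.95°, +167.66°, +178.30°.
Eastward gaps between consecutive values (wrapping around): 11.69°, 21.54°, 9.73°, 245.20°, 11.27°, 47.71°, 10.64°, 2.22°.
Largest gap = 245.20° ⇒ minimal covering band is its complement: 360° − 245.20° = 114.80°.
Band runs from +108.68° eastward to -136.52°, crossing the antimeridian.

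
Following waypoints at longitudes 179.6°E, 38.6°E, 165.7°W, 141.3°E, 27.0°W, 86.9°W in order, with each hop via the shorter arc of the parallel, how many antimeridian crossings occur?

Leg 1: +179.6° → +38.6°, shortest Δλ = -141.0° (west) — does not cross 180°.
Leg 2: +38.6° → -165.7°, shortest Δλ = 155.7° (east) — crosses 180°.
Leg 3: -165.7° → +141.3°, shortest Δλ = -53.0° (west) — crosses 180°.
Leg 4: +141.3° → -27.0°, shortest Δλ = -168.3° (west) — does not cross 180°.
Leg 5: -27.0° → -86.9°, shortest Δλ = -59.9° (west) — does not cross 180°.
Total crossings: 2.

2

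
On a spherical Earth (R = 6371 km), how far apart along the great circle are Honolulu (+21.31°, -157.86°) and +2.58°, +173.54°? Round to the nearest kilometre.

3730 km

Δλ = 173.54 − -157.86 = 331.40°; wrapped into (−180°, 180°]: -28.60°.
Δφ = 2.58 − 21.31 = -18.73°.
a = sin²(Δφ/2) + cos φ₁ · cos φ₂ · sin²(Δλ/2) = 0.083258.
c = 2·atan2(√a, √(1−a)) = 0.58541 rad → d = 6371·c ≈ 3729.68 km.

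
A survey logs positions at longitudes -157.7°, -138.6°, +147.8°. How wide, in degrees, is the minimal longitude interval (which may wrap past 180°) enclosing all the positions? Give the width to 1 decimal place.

73.6°

Sort the longitudes: -157.7°, -138.6°, +147.8°.
Eastward gaps between consecutive values (wrapping around): 19.1°, 286.4°, 54.5°.
Largest gap = 286.4° ⇒ minimal covering band is its complement: 360° − 286.4° = 73.6°.
Band runs from +147.8° eastward to -138.6°, crossing the antimeridian.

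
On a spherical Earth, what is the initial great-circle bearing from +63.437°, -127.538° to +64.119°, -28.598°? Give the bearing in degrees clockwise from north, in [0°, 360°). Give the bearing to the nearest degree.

43°

Δλ = -28.598 − -127.538 = 98.940°.
θ = atan2( sin Δλ · cos φ₂ , cos φ₁ · sin φ₂ − sin φ₁ · cos φ₂ · cos Δλ )
  = atan2(0.43120, 0.46300) = 42.963° → normalised to [0°, 360°): 42.963°.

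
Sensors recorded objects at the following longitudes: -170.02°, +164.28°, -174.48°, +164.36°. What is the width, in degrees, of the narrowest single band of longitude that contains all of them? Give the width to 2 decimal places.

Sort the longitudes: -174.48°, -170.02°, +164.28°, +164.36°.
Eastward gaps between consecutive values (wrapping around): 4.46°, 334.30°, 0.08°, 21.16°.
Largest gap = 334.30° ⇒ minimal covering band is its complement: 360° − 334.30° = 25.70°.
Band runs from +164.28° eastward to -170.02°, crossing the antimeridian.

25.70°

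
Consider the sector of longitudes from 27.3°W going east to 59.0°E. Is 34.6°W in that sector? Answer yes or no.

Band width going east from -27.3° to +59.0°: ((59.0 − -27.3) mod 360) = 86.3°.
Offset of -34.6° east of the west edge: ((-34.6 − -27.3) mod 360) = 352.7°.
352.7° > 86.3° ⇒ outside.

No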